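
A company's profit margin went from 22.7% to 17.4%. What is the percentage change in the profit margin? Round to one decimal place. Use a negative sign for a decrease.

-23.3%

The change is 17.4 − 22.7 = -5.3 percentage points.
Relative to the original 22.7%, that is -5.3 ÷ 22.7 ≈ -23.3%.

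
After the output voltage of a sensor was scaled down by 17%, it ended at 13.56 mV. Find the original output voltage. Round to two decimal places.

The overall multiplier applied was 0.83.
So the original output voltage was 13.56 ÷ 0.83 ≈ 16.34 mV.

16.34 mV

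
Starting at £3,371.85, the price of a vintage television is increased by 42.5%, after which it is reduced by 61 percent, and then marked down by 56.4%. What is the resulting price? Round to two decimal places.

£817.02

42.5% increase: £3,371.85 × 1.425 = £4804.88625.
Apply the 61% decrease: £4804.88625 × 0.39 = £1873.9056375.
After the 56.4% decrease: £1873.9056375 × 0.436 = £817.02285795 ≈ £817.02.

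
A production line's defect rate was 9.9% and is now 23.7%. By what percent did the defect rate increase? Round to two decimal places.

The change is 23.7 − 9.9 = 13.8 percentage points.
Relative to the original 9.9%, that is 13.8 ÷ 9.9 ≈ 139.39%.
So the defect rate rose by 139.39%.

139.39%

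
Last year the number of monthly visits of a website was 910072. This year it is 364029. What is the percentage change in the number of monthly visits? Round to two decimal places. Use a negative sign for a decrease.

Change: 364029 − 910072 = -546043.
Relative to the original: -546043 ÷ 910072 ≈ -60.00%.

-60.00%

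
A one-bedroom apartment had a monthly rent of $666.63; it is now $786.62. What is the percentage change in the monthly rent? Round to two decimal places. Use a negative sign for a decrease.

18.00%

Change: $786.62 − $666.63 = $119.99.
Relative to the original: $119.99 ÷ $666.63 ≈ 18.00%.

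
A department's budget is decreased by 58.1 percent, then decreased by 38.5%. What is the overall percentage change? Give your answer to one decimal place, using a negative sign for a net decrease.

-74.2%

A 58.1% decrease multiplies by 0.419.
Then a 38.5% decrease: 0.419 × 0.615 = 0.257685.
Overall factor 0.257685, i.e. -74.2%.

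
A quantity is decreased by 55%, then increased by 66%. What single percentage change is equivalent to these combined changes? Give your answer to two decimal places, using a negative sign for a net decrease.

-25.30%

The combined multiplier is 0.45 × 1.66 = 0.747.
That corresponds to a decrease of 25.30%.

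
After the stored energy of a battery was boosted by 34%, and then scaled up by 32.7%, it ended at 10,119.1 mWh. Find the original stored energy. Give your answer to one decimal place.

Undoing the 32.7% increase: 10,119.1 ÷ 1.327 ≈ 7625.546345.
Undoing the 34% increase: 7625.546345 ÷ 1.34 ≈ 5,690.7 mWh.

5,690.7 mWh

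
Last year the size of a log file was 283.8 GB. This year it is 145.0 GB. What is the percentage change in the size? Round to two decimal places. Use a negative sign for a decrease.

Change: 145.0 − 283.8 = -138.8.
Relative to the original: -138.8 ÷ 283.8 ≈ -48.91%.

-48.91%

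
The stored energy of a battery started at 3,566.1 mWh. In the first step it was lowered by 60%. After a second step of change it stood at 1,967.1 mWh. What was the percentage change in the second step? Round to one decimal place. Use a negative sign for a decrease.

37.9%

After the first step: 3,566.1 × 0.4 = 1426.44.
Second-step multiplier: 1,967.1 ÷ 1426.44 ≈ 1.37903.
That is a change of 37.9%.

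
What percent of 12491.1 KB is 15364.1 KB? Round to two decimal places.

15364.1 KB ÷ 12491.1 KB ≈ 123.00%.

123.00%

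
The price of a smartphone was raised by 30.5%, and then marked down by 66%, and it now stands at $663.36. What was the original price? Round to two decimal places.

The overall multiplier applied was 1.305 × 0.34 = 0.4437.
So the original price was $663.36 ÷ 0.4437 ≈ $1,495.06.

$1,495.06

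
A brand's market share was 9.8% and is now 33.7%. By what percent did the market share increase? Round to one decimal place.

243.9%

The change is 33.7 − 9.8 = 23.9 percentage points.
Relative to the original 9.8%, that is 23.9 ÷ 9.8 ≈ 243.9%.
So the market share rose by 243.9%.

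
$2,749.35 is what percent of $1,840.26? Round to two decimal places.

$2,749.35 ÷ $1,840.26 ≈ 149.40%.

149.40%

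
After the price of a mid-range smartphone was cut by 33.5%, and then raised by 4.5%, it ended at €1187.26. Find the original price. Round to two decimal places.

€1708.47

Undoing the 4.5% increase: €1187.26 ÷ 1.045 ≈ €1136.133971.
Undoing the 33.5% decrease: €1136.133971 ÷ 0.665 ≈ €1708.47.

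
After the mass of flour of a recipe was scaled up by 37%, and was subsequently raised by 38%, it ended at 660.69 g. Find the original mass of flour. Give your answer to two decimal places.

349.46 g

The overall multiplier applied was 1.37 × 1.38 = 1.8906.
So the original mass of flour was 660.69 ÷ 1.8906 ≈ 349.46 g.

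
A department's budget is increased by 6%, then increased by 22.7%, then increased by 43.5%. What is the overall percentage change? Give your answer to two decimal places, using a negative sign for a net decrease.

A 6% increase multiplies by 1.06.
Then a 22.7% increase: 1.06 × 1.227 = 1.30062.
Then a 43.5% increase: 1.30062 × 1.435 = 1.8663897.
Overall factor 1.8663897, i.e. 86.64%.

86.64%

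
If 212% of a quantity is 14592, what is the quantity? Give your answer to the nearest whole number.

14592 ÷ 2.12 ≈ 6883.

6883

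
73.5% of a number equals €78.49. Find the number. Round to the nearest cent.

€78.49 ÷ 0.735 ≈ €106.79.

€106.79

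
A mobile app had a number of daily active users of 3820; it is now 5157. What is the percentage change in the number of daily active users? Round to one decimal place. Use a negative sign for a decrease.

Change: 5157 − 3820 = 1337.
Relative to the original: 1337 ÷ 3820 = 35.0%.

35.0%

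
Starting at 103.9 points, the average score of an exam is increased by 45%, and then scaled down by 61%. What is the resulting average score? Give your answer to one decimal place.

58.8 points

Each change multiplies by a factor: 1.45 × 0.39 = 0.5655.
103.9 × 0.5655 = 58.75545 ≈ 58.8.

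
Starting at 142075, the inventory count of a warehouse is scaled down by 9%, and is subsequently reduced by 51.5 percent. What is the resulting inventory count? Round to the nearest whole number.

62705

After the 9% decrease: 142075 × 0.91 = 129288.25.
51.5% decrease: 129288.25 × 0.485 = 62704.80125 ≈ 62705.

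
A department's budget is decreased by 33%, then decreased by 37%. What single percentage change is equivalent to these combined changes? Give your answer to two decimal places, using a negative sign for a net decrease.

A 33% decrease multiplies by 0.67.
Then a 37% decrease: 0.67 × 0.63 = 0.4221.
Overall factor 0.4221, i.e. -57.79%.

-57.79%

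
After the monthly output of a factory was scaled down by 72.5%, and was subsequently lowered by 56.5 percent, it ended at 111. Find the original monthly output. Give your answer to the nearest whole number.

928

Undoing the 56.5% decrease: 111 ÷ 0.435 ≈ 255.172414.
Undoing the 72.5% decrease: 255.172414 ÷ 0.275 ≈ 928.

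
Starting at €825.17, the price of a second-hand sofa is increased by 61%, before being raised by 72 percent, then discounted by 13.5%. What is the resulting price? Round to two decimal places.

Apply the 61% increase: €825.17 × 1.61 = €1328.5237.
72% increase: €1328.5237 × 1.72 = €2285.060764.
Apply the 13.5% decrease: €2285.060764 × 0.865 = €1976.57756086 ≈ €1976.58.

€1976.58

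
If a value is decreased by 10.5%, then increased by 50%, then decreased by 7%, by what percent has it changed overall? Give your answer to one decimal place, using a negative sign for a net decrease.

24.9%

The combined multiplier is 0.895 × 1.5 × 0.93 = 1.248525.
That corresponds to an increase of 24.9%.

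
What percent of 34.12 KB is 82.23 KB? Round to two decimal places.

82.23 KB ÷ 34.12 KB ≈ 241.00%.

241.00%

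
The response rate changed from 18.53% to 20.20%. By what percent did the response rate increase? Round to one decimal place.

9.0%

The change is 20.20 − 18.53 = 1.67 percentage points.
Relative to the original 18.53%, that is 1.67 ÷ 18.53 ≈ 9.0%.
So the response rate rose by 9.0%.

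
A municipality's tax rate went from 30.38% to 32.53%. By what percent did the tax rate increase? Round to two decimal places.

7.08%

The change is 32.53 − 30.38 = 2.15 percentage points.
Relative to the original 30.38%, that is 2.15 ÷ 30.38 ≈ 7.08%.
So the tax rate rose by 7.08%.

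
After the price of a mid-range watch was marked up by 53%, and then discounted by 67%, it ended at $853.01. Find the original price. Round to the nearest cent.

$1,689.46

The overall multiplier applied was 1.53 × 0.33 = 0.5049.
So the original price was $853.01 ÷ 0.5049 ≈ $1,689.46.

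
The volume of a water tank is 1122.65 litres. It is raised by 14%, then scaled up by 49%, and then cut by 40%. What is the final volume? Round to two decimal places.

1144.16 litres

14% increase: 1122.65 × 1.14 = 1279.821.
Apply the 49% increase: 1279.821 × 1.49 = 1906.93329.
After the 40% decrease: 1906.93329 × 0.6 = 1144.159974 ≈ 1144.16.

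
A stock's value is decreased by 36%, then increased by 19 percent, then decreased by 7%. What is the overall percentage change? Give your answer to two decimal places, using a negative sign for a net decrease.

A 36% decrease multiplies by 0.64.
Then a 19% increase: 0.64 × 1.19 = 0.7616.
Then a 7% decrease: 0.7616 × 0.93 = 0.708288.
Overall factor 0.708288, i.e. -29.17%.

-29.17%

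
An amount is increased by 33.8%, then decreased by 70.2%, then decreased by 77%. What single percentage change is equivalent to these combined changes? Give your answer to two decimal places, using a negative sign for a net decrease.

The combined multiplier is 1.338 × 0.298 × 0.23 = 0.09170652.
That corresponds to a decrease of 90.83%.

-90.83%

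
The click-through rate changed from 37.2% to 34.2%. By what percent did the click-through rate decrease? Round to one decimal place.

8.1%

The change is 34.2 − 37.2 = -3.0 percentage points.
Relative to the original 37.2%, that is -3.0 ÷ 37.2 ≈ -8.1%.
So the click-through rate fell by 8.1%.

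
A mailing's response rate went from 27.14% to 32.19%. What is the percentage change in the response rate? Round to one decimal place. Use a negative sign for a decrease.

18.6%

The change is 32.19 − 27.14 = 5.05 percentage points.
Relative to the original 27.14%, that is 5.05 ÷ 27.14 ≈ 18.6%.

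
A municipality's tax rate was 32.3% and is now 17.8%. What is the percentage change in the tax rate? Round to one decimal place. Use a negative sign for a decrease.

The change is 17.8 − 32.3 = -14.5 percentage points.
Relative to the original 32.3%, that is -14.5 ÷ 32.3 ≈ -44.9%.

-44.9%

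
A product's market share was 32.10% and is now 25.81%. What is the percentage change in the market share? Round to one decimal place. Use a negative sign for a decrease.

-19.6%

The change is 25.81 − 32.10 = -6.29 percentage points.
Relative to the original 32.10%, that is -6.29 ÷ 32.10 ≈ -19.6%.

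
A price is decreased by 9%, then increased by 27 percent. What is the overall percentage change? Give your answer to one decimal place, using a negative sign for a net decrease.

The combined multiplier is 0.91 × 1.27 = 1.1557.
That corresponds to an increase of 15.6%.

15.6%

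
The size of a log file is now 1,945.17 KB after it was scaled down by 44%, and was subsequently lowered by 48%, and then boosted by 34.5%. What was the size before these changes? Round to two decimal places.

4,966.43 KB

Undoing the 34.5% increase: 1,945.17 ÷ 1.345 ≈ 1446.223048.
Undoing the 48% decrease: 1446.223048 ÷ 0.52 ≈ 2781.198169.
Undoing the 44% decrease: 2781.198169 ÷ 0.56 ≈ 4,966.43 KB.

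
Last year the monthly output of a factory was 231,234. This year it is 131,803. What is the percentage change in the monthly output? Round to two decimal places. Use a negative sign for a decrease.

Change: 131,803 − 231,234 = -99,431.
Relative to the original: -99,431 ÷ 231,234 ≈ -43.00%.

-43.00%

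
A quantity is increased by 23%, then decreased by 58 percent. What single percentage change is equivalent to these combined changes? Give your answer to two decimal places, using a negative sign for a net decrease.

A 23% increase multiplies by 1.23.
Then a 58% decrease: 1.23 × 0.42 = 0.5166.
Overall factor 0.5166, i.e. -48.34%.

-48.34%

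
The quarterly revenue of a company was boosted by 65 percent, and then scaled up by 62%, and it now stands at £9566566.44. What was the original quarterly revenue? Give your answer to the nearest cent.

Undoing the 62% increase: £9566566.44 ÷ 1.62 ≈ £5905287.925926.
Undoing the 65% increase: £5905287.925926 ÷ 1.65 ≈ £3578962.38.

£3578962.38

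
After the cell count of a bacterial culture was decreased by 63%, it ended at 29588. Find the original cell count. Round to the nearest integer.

The overall multiplier applied was 0.37.
So the original cell count was 29588 ÷ 0.37 ≈ 79968.

79968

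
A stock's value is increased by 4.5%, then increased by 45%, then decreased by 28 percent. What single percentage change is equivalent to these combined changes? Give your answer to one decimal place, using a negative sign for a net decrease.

9.1%

The combined multiplier is 1.045 × 1.45 × 0.72 = 1.09098.
That corresponds to an increase of 9.1%.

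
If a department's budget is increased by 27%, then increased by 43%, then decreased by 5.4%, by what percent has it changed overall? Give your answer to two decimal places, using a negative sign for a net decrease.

71.80%

A 27% increase multiplies by 1.27.
Then a 43% increase: 1.27 × 1.43 = 1.8161.
Then a 5.4% decrease: 1.8161 × 0.946 = 1.7180306.
Overall factor 1.7180306, i.e. 71.80%.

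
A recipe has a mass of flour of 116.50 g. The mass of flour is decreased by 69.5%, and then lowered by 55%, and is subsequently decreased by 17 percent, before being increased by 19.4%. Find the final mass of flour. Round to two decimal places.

After the 69.5% decrease: 116.50 × 0.305 = 35.5325.
55% decrease: 35.5325 × 0.45 = 15.989625.
After the 17% decrease: 15.989625 × 0.83 = 13.27138875.
19.4% increase: 13.27138875 × 1.194 = 15.8460381675 ≈ 15.85.

15.85 g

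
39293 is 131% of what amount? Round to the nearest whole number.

29995

39293 ÷ 1.31 ≈ 29995.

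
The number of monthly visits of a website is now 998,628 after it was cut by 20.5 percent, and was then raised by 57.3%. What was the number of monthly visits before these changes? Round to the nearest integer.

798,561

Undoing the 57.3% increase: 998,628 ÷ 1.573 ≈ 634855.689765.
Undoing the 20.5% decrease: 634855.689765 ÷ 0.795 ≈ 798,561.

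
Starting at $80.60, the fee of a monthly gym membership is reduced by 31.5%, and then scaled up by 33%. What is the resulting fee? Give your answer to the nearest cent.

$73.43

31.5% decrease: $80.60 × 0.685 = $55.211.
33% increase: $55.211 × 1.33 = $73.43063 ≈ $73.43.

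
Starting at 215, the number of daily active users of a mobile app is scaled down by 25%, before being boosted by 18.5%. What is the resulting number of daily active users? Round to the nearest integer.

191

Each change multiplies by a factor: 0.75 × 1.185 = 0.88875.
215 × 0.88875 = 191.08125 ≈ 191.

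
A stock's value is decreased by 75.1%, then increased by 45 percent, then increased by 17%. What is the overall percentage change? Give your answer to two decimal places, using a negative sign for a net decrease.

-57.76%

A 75.1% decrease multiplies by 0.249.
Then a 45% increase: 0.249 × 1.45 = 0.36105.
Then a 17% increase: 0.36105 × 1.17 = 0.4224285.
Overall factor 0.4224285, i.e. -57.76%.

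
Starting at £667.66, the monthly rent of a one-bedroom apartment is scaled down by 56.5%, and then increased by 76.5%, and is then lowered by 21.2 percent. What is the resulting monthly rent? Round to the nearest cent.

Each change multiplies by a factor: 0.435 × 1.765 × 0.788 = 0.6050067.
£667.66 × 0.6050067 = £403.938773322 ≈ £403.94.

£403.94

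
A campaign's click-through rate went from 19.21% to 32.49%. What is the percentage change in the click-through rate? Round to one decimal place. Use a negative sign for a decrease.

69.1%

The change is 32.49 − 19.21 = 13.28 percentage points.
Relative to the original 19.21%, that is 13.28 ÷ 19.21 ≈ 69.1%.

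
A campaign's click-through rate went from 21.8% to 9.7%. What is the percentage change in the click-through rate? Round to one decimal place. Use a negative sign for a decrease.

The change is 9.7 − 21.8 = -12.1 percentage points.
Relative to the original 21.8%, that is -12.1 ÷ 21.8 ≈ -55.5%.

-55.5%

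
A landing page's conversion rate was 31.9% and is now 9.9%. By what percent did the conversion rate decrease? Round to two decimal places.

68.97%

The change is 9.9 − 31.9 = -22.0 percentage points.
Relative to the original 31.9%, that is -22.0 ÷ 31.9 ≈ -68.97%.
So the conversion rate fell by 68.97%.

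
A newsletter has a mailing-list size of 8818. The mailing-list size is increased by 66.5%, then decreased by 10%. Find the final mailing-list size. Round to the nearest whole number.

13214

Apply the 66.5% increase: 8818 × 1.665 = 14681.97.
After the 10% decrease: 14681.97 × 0.9 = 13213.773 ≈ 13214.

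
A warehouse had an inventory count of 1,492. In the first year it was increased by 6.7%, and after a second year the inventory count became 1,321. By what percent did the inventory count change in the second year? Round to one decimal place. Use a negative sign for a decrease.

-17.0%

After the first year: 1,492 × 1.067 = 1591.964.
Second-year multiplier: 1,321 ÷ 1591.964 ≈ 0.82979.
That is a change of -17.0%.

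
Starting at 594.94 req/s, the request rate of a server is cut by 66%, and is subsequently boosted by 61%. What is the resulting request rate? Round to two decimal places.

325.67 req/s

Apply the 66% decrease: 594.94 × 0.34 = 202.2796.
Apply the 61% increase: 202.2796 × 1.61 = 325.670156 ≈ 325.67.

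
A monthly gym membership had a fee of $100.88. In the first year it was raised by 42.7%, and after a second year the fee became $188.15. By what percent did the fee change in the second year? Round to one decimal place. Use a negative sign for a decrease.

After the first year: $100.88 × 1.427 = $143.95576.
Second-year multiplier: $188.15 ÷ $143.95576 ≈ 1.307.
That is a change of 30.7%.

30.7%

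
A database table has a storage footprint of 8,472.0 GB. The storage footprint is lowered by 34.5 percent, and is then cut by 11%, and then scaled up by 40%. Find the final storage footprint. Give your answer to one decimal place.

34.5% decrease: 8,472.0 × 0.655 = 5549.16.
After the 11% decrease: 5549.16 × 0.89 = 4938.7524.
40% increase: 4938.7524 × 1.4 = 6914.25336 ≈ 6,914.3.

6,914.3 GB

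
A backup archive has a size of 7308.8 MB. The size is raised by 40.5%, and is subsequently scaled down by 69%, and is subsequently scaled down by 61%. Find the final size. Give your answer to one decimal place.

1241.5 MB

Each change multiplies by a factor: 1.405 × 0.31 × 0.39 = 0.1698645.
7308.8 × 0.1698645 = 1241.5056576 ≈ 1241.5.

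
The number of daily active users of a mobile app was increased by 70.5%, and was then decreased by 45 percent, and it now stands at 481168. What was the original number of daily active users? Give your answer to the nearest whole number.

Undoing the 45% decrease: 481168 ÷ 0.55 ≈ 874850.909091.
Undoing the 70.5% increase: 874850.909091 ÷ 1.705 ≈ 513109.

513109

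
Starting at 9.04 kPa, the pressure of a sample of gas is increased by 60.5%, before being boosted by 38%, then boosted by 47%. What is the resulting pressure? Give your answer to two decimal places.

Each change multiplies by a factor: 1.605 × 1.38 × 1.47 = 3.255903.
9.04 × 3.255903 = 29.43336312 ≈ 29.43.

29.43 kPa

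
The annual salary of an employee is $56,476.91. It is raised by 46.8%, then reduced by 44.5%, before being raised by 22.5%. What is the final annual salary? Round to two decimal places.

$56,367.15

46.8% increase: $56,476.91 × 1.468 = $82908.10388.
Apply the 44.5% decrease: $82908.10388 × 0.555 = $46013.9976534.
22.5% increase: $46013.9976534 × 1.225 = $56367.147125415 ≈ $56,367.15.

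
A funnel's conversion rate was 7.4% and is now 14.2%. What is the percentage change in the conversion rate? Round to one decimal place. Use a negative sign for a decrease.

The change is 14.2 − 7.4 = 6.8 percentage points.
Relative to the original 7.4%, that is 6.8 ÷ 7.4 ≈ 91.9%.

91.9%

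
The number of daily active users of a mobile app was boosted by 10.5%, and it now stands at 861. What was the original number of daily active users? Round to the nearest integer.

779

The overall multiplier applied was 1.105.
So the original number of daily active users was 861 ÷ 1.105 ≈ 779.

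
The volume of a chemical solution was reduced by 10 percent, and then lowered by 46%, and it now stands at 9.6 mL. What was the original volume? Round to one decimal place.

The overall multiplier applied was 0.9 × 0.54 = 0.486.
So the original volume was 9.6 ÷ 0.486 ≈ 19.8 mL.

19.8 mL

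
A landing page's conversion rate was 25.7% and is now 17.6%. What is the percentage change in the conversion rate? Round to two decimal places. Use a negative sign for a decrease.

The change is 17.6 − 25.7 = -8.1 percentage points.
Relative to the original 25.7%, that is -8.1 ÷ 25.7 ≈ -31.52%.

-31.52%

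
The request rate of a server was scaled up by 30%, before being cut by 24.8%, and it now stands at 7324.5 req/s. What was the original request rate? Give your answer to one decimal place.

7492.3 req/s

The overall multiplier applied was 1.3 × 0.752 = 0.9776.
So the original request rate was 7324.5 ÷ 0.9776 ≈ 7492.3 req/s.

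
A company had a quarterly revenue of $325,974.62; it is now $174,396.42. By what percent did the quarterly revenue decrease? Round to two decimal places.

46.50%

Change: $174,396.42 − $325,974.62 = -$151,578.20.
Relative to the original: -$151,578.20 ÷ $325,974.62 ≈ -46.50%.
So the quarterly revenue decreased by 46.50%.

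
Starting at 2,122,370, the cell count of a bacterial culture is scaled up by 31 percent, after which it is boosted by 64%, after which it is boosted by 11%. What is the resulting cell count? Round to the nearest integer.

Each change multiplies by a factor: 1.31 × 1.64 × 1.11 = 2.384724.
2,122,370 × 2.384724 = 5061266.67588 ≈ 5,061,267.

5,061,267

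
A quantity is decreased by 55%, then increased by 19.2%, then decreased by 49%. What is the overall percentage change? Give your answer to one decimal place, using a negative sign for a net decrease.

A 55% decrease multiplies by 0.45.
Then a 19.2% increase: 0.45 × 1.192 = 0.5364.
Then a 49% decrease: 0.5364 × 0.51 = 0.273564.
Overall factor 0.273564, i.e. -72.6%.

-72.6%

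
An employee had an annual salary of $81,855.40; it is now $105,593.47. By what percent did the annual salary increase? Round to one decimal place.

29.0%

Change: $105,593.47 − $81,855.40 = $23,738.07.
Relative to the original: $23,738.07 ÷ $81,855.40 ≈ 29.0%.
So the annual salary increased by 29.0%.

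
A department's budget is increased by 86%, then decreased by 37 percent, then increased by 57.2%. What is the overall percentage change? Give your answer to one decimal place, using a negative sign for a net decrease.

84.2%

The combined multiplier is 1.86 × 0.63 × 1.572 = 1.8420696.
That corresponds to an increase of 84.2%.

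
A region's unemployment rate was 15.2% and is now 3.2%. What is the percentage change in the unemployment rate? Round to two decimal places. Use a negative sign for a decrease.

-78.95%

The change is 3.2 − 15.2 = -12.0 percentage points.
Relative to the original 15.2%, that is -12.0 ÷ 15.2 ≈ -78.95%.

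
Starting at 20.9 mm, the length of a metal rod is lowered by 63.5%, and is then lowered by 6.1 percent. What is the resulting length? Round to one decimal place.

7.2 mm

Apply the 63.5% decrease: 20.9 × 0.365 = 7.6285.
Apply the 6.1% decrease: 7.6285 × 0.939 = 7.1631615 ≈ 7.2.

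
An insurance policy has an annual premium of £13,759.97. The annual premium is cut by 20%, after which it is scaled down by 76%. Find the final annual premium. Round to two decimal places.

20% decrease: £13,759.97 × 0.8 = £11007.976.
After the 76% decrease: £11007.976 × 0.24 = £2641.91424 ≈ £2,641.91.

£2,641.91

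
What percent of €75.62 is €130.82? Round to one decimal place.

€130.82 ÷ €75.62 ≈ 173.0%.

173.0%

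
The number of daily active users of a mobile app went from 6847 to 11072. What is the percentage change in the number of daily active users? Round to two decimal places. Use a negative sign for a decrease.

Change: 11072 − 6847 = 4225.
Relative to the original: 4225 ÷ 6847 ≈ 61.71%.

61.71%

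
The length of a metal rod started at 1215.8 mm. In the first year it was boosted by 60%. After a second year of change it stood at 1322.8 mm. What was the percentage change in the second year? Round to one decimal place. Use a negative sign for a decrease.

After the first year: 1215.8 × 1.6 = 1945.28.
Second-year multiplier: 1322.8 ÷ 1945.28 ≈ 0.68.
That is a change of -32.0%.

-32.0%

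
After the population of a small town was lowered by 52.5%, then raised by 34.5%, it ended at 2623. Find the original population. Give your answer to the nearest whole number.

Undoing the 34.5% increase: 2623 ÷ 1.345 ≈ 1950.185874.
Undoing the 52.5% decrease: 1950.185874 ÷ 0.475 ≈ 4106.

4106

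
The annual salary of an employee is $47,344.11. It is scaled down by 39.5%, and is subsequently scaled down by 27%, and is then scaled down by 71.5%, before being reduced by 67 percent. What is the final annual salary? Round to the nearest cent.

$1,966.54

Each change multiplies by a factor: 0.605 × 0.73 × 0.285 × 0.33 = 0.0415371825.
$47,344.11 × 0.0415371825 = $1966.540937370075 ≈ $1,966.54.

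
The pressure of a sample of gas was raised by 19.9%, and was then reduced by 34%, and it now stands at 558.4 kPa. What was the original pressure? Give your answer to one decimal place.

The overall multiplier applied was 1.199 × 0.66 = 0.79134.
So the original pressure was 558.4 ÷ 0.79134 ≈ 705.6 kPa.

705.6 kPa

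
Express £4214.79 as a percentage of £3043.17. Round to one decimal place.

£4214.79 ÷ £3043.17 ≈ 138.5%.

138.5%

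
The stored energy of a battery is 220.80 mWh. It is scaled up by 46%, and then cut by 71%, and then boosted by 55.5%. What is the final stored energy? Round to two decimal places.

Apply the 46% increase: 220.80 × 1.46 = 322.368.
71% decrease: 322.368 × 0.29 = 93.48672.
55.5% increase: 93.48672 × 1.555 = 145.3718496 ≈ 145.37.

145.37 mWh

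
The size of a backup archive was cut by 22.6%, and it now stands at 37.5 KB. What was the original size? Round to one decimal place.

The overall multiplier applied was 0.774.
So the original size was 37.5 ÷ 0.774 ≈ 48.4 KB.

48.4 KB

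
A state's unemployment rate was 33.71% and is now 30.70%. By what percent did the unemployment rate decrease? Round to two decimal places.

The change is 30.70 − 33.71 = -3.01 percentage points.
Relative to the original 33.71%, that is -3.01 ÷ 33.71 ≈ -8.93%.
So the unemployment rate fell by 8.93%.

8.93%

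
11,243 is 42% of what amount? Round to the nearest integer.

26,769

11,243 ÷ 0.42 ≈ 26,769.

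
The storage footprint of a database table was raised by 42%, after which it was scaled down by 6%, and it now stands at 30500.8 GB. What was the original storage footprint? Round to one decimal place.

Undoing the 6% decrease: 30500.8 ÷ 0.94 ≈ 32447.659574.
Undoing the 42% increase: 32447.659574 ÷ 1.42 ≈ 22850.5 GB.

22850.5 GB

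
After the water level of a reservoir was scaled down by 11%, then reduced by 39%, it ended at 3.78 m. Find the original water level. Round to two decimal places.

Undoing the 39% decrease: 3.78 ÷ 0.61 ≈ 6.196721.
Undoing the 11% decrease: 6.196721 ÷ 0.89 ≈ 6.96 m.

6.96 m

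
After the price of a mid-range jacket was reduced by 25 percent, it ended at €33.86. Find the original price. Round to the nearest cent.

The overall multiplier applied was 0.75.
So the original price was €33.86 ÷ 0.75 ≈ €45.15.

€45.15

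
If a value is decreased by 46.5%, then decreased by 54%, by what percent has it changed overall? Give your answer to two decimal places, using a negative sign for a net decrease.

The combined multiplier is 0.535 × 0.46 = 0.2461.
That corresponds to a decrease of 75.39%.

-75.39%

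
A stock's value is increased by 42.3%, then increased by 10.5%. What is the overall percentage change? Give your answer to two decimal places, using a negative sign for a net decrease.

The combined multiplier is 1.423 × 1.105 = 1.572415.
That corresponds to an increase of 57.24%.

57.24%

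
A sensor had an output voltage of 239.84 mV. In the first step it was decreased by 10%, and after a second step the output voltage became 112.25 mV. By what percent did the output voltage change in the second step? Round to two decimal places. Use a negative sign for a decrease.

After the first step: 239.84 × 0.9 = 215.856.
Second-step multiplier: 112.25 ÷ 215.856 ≈ 0.520023.
That is a change of -48.00%.

-48.00%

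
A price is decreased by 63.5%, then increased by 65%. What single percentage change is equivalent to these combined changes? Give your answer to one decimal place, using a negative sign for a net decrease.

-39.8%

The combined multiplier is 0.365 × 1.65 = 0.60225.
That corresponds to a decrease of 39.8%.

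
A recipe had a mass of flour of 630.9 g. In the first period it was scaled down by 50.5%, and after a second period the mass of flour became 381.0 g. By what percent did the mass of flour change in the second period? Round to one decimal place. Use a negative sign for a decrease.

After the first period: 630.9 × 0.495 = 312.2955.
Second-period multiplier: 381.0 ÷ 312.2955 ≈ 1.22.
That is a change of 22.0%.

22.0%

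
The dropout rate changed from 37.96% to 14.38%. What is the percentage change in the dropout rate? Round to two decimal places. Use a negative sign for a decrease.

-62.12%

The change is 14.38 − 37.96 = -23.58 percentage points.
Relative to the original 37.96%, that is -23.58 ÷ 37.96 ≈ -62.12%.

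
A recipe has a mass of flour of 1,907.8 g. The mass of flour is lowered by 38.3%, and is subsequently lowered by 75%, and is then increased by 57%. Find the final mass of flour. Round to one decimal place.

Apply the 38.3% decrease: 1,907.8 × 0.617 = 1177.1126.
After the 75% decrease: 1177.1126 × 0.25 = 294.27815.
After the 57% increase: 294.27815 × 1.57 = 462.0166955 ≈ 462.0.

462.0 g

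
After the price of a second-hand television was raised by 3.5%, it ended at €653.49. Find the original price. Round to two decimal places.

€631.39

The overall multiplier applied was 1.035.
So the original price was €653.49 ÷ 1.035 ≈ €631.39.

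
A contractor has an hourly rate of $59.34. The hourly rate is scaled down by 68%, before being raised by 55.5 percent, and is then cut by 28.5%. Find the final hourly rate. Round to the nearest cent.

Apply the 68% decrease: $59.34 × 0.32 = $18.9888.
After the 55.5% increase: $18.9888 × 1.555 = $29.527584.
After the 28.5% decrease: $29.527584 × 0.715 = $21.11222256 ≈ $21.11.

$21.11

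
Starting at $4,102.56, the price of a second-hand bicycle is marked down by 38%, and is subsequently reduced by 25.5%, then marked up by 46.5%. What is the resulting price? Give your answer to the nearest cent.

$2,776.13

38% decrease: $4,102.56 × 0.62 = $2543.5872.
25.5% decrease: $2543.5872 × 0.745 = $1894.972464.
Apply the 46.5% increase: $1894.972464 × 1.465 = $2776.13465976 ≈ $2,776.13.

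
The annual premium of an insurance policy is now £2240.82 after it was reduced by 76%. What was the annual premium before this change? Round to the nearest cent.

The overall multiplier applied was 0.24.
So the original annual premium was £2240.82 ÷ 0.24 = £9336.75.

£9336.75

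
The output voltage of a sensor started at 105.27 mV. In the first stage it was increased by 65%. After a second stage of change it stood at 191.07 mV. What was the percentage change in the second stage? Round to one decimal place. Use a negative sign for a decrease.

After the first stage: 105.27 × 1.65 = 173.6955.
Second-stage multiplier: 191.07 ÷ 173.6955 ≈ 1.10003.
That is a change of 10.0%.

10.0%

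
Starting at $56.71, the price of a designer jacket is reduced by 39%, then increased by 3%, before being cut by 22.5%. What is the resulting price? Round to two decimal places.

Each change multiplies by a factor: 0.61 × 1.03 × 0.775 = 0.4869325.
$56.71 × 0.4869325 = $27.613942075 ≈ $27.61.

$27.61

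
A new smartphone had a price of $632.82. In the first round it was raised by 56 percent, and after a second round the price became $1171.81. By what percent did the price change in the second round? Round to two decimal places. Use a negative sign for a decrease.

After the first round: $632.82 × 1.56 = $987.1992.
Second-round multiplier: $1171.81 ÷ $987.1992 ≈ 1.187005.
That is a change of 18.70%.

18.70%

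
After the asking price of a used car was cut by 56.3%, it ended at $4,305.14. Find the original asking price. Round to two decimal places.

The overall multiplier applied was 0.437.
So the original asking price was $4,305.14 ÷ 0.437 ≈ $9,851.58.

$9,851.58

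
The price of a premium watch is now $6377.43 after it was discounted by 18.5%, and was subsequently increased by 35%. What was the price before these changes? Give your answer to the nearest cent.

Undoing the 35% increase: $6377.43 ÷ 1.35 ≈ $4724.022222.
Undoing the 18.5% decrease: $4724.022222 ÷ 0.815 ≈ $5796.35.

$5796.35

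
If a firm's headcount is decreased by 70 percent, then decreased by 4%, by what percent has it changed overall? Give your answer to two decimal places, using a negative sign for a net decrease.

-71.20%

The combined multiplier is 0.3 × 0.96 = 0.288.
That corresponds to a decrease of 71.20%.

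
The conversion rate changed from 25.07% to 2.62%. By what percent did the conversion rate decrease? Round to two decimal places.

89.55%

The change is 2.62 − 25.07 = -22.45 percentage points.
Relative to the original 25.07%, that is -22.45 ÷ 25.07 ≈ -89.55%.
So the conversion rate fell by 89.55%.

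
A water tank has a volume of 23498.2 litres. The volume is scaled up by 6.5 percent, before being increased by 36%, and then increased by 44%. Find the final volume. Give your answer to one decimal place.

After the 6.5% increase: 23498.2 × 1.065 = 25025.583.
36% increase: 25025.583 × 1.36 = 34034.79288.
Apply the 44% increase: 34034.79288 × 1.44 = 49010.1017472 ≈ 49010.1.

49010.1 litres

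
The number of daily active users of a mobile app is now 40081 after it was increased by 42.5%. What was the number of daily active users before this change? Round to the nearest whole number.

The overall multiplier applied was 1.425.
So the original number of daily active users was 40081 ÷ 1.425 ≈ 28127.

28127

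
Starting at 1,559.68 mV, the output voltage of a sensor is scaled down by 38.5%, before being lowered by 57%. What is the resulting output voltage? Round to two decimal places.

Each change multiplies by a factor: 0.615 × 0.43 = 0.26445.
1,559.68 × 0.26445 = 412.457376 ≈ 412.46.

412.46 mV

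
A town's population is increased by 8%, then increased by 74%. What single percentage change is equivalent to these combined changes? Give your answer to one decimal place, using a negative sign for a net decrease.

The combined multiplier is 1.08 × 1.74 = 1.8792.
That corresponds to an increase of 87.9%.

87.9%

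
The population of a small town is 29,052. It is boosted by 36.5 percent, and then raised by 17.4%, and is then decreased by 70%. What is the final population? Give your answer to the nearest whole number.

Each change multiplies by a factor: 1.365 × 1.174 × 0.3 = 0.480753.
29,052 × 0.480753 = 13966.836156 ≈ 13,967.

13,967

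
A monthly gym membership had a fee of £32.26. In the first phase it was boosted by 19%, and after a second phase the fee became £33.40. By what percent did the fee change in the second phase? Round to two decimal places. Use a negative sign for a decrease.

-13.00%

After the first phase: £32.26 × 1.19 = £38.3894.
Second-phase multiplier: £33.40 ÷ £38.3894 ≈ 0.870032.
That is a change of -13.00%.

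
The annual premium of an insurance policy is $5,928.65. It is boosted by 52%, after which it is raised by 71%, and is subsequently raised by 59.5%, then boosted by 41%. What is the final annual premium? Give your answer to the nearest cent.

Apply the 52% increase: $5,928.65 × 1.52 = $9011.548.
After the 71% increase: $9011.548 × 1.71 = $15409.74708.
After the 59.5% increase: $15409.74708 × 1.595 = $24578.5465926.
41% increase: $24578.5465926 × 1.41 = $34655.750695566 ≈ $34,655.75.

$34,655.75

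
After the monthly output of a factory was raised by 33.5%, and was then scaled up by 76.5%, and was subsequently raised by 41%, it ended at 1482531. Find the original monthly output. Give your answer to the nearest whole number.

The overall multiplier applied was 1.335 × 1.765 × 1.41 = 3.32234775.
So the original monthly output was 1482531 ÷ 3.32234775 ≈ 446230.

446230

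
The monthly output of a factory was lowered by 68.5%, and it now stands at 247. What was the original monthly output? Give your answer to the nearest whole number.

The overall multiplier applied was 0.315.
So the original monthly output was 247 ÷ 0.315 ≈ 784.

784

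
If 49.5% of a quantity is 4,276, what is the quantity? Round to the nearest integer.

4,276 ÷ 0.495 ≈ 8,638.

8,638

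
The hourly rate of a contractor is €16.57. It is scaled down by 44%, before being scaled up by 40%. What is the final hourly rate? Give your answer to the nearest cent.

€12.99

Apply the 44% decrease: €16.57 × 0.56 = €9.2792.
Apply the 40% increase: €9.2792 × 1.4 = €12.99088 ≈ €12.99.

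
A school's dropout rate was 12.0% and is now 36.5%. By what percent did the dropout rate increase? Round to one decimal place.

204.2%

The change is 36.5 − 12.0 = 24.5 percentage points.
Relative to the original 12.0%, that is 24.5 ÷ 12.0 ≈ 204.2%.
So the dropout rate rose by 204.2%.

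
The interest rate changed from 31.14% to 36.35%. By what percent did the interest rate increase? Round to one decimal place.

16.7%

The change is 36.35 − 31.14 = 5.21 percentage points.
Relative to the original 31.14%, that is 5.21 ÷ 31.14 ≈ 16.7%.
So the interest rate rose by 16.7%.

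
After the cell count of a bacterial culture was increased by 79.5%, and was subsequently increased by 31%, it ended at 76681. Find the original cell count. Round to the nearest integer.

32610

Undoing the 31% increase: 76681 ÷ 1.31 ≈ 58535.114504.
Undoing the 79.5% increase: 58535.114504 ÷ 1.795 ≈ 32610.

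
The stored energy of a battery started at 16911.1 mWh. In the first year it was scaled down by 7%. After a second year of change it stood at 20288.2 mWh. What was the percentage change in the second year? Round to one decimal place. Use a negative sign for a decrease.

29.0%

After the first year: 16911.1 × 0.93 = 15727.323.
Second-year multiplier: 20288.2 ÷ 15727.323 ≈ 1.29.
That is a change of 29.0%.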